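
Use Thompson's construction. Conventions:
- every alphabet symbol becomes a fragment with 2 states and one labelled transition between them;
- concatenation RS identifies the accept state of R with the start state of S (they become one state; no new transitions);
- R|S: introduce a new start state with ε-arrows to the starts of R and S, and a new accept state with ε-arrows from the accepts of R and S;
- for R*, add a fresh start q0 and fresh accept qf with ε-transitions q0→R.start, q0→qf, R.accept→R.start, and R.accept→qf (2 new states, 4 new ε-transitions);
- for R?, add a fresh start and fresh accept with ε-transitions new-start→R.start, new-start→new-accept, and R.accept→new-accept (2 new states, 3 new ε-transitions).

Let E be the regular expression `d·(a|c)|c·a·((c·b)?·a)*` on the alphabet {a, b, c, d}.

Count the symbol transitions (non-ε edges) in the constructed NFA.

8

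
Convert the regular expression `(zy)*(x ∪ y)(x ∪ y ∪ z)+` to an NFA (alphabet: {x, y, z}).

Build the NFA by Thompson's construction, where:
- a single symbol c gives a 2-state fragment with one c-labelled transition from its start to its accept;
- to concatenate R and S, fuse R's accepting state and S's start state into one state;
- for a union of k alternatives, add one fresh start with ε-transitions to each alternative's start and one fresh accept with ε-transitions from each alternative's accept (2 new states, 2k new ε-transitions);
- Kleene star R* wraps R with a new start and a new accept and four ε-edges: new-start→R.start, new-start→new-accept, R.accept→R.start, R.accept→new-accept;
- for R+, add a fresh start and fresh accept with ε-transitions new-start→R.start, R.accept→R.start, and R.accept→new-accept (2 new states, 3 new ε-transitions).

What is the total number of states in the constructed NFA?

Per subexpression:
Each of the 7 symbol leaves contributes a 2-state fragment.
  zy — 3 states
  (zy)* — 5 states
  x ∪ y — 6 states
  x ∪ y ∪ z — 8 states
  (x ∪ y ∪ z)+ — 10 states
  (zy)*(x ∪ y)(x ∪ y ∪ z)+ — 19 states

19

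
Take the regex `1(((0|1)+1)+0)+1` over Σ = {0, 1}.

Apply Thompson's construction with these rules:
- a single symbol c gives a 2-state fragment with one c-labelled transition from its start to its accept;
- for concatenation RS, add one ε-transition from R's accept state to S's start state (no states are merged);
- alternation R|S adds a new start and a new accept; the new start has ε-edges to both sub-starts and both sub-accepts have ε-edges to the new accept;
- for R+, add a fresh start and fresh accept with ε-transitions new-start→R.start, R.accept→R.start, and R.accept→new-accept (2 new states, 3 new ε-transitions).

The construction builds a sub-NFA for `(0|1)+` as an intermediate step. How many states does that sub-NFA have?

8

Fragment for `(0|1)+`:
Each of the 2 symbol leaves contributes a 2-state fragment.
  0|1 — 6 states
  (0|1)+ — 8 states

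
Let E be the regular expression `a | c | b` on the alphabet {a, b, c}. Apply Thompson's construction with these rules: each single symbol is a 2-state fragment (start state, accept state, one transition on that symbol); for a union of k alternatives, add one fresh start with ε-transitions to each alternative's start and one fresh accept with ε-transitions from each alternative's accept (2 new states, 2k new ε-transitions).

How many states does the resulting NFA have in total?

8

Building bottom-up:
Each of the 3 symbol leaves contributes a 2-state fragment.
  a | c | b — 8 states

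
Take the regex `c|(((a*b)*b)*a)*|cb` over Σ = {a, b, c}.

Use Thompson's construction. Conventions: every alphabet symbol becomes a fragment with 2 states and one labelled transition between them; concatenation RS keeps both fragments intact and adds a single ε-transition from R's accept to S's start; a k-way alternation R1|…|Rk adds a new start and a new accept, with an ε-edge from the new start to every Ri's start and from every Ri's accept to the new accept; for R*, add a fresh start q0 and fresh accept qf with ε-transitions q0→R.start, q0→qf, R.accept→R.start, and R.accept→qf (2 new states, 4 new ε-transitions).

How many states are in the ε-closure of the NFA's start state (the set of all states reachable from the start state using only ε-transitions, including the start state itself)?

16

Let C(F) = |ε-closure(F.start)| within fragment F, and note whether F accepts ε. Symbol fragments have C = 1 and do not accept ε. Then:
  a* — new start has ε-edges to the inner start and to the new accept, so C = 2 + 1 = 3
  a*b — C = 3 + 1 = 4 (closure spills across the concat boundary because the left factor accepts ε)
  (a*b)* — the star's fresh start ε-reaches both the body's start and the fresh accept: C = 2 + 4 = 6
  (a*b)*b — C = 6 + 1 = 7 (closure spills across the concat boundary because the left factor accepts ε)
  ((a*b)*b)* — the star's fresh start ε-reaches both the body's start and the fresh accept: C = 2 + 7 = 9
  ((a*b)*b)*a — the left operand accepts ε, so the closure extends into the next operand (via the concat ε-link); C = 9 + 1 = 10
  (((a*b)*b)*a)* — C = 1 (new start) + 10 (body) + 1 (new accept) = 12
  cb — C equals the left operand's closure size = 1 (its accept is not ε-reachable, so the closure stops there)
  c|(((a*b)*b)*a)*|cb — new start ε-reaches every alternative's start; at least one alternative accepts ε, so the union's new accept is reached too: C = 1 + 1 + 12 + 1 + 1 = 16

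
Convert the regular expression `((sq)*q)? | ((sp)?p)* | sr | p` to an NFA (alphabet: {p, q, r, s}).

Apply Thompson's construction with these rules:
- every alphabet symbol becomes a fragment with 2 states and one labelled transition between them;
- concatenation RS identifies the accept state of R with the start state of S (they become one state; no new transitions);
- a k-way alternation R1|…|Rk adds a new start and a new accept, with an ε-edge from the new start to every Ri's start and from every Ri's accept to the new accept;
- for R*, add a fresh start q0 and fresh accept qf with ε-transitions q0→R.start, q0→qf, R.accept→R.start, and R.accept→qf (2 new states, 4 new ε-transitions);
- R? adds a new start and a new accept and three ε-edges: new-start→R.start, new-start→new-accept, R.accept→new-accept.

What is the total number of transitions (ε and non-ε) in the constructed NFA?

Bottom-up over the parse tree:
Each of the 9 symbol leaves contributes 1 transition (1 symbol, 0 ε).
  sq → 2 transitions (2 symbol, 0 ε)
  (sq)* → 6 transitions (2 symbol, 4 ε)
  (sq)*q → 7 transitions (3 symbol, 4 ε)
  ((sq)*q)? → 10 transitions (3 symbol, 7 ε)
  sp → 2 transitions (2 symbol, 0 ε)
  (sp)? → 5 transitions (2 symbol, 3 ε)
  (sp)?p → 6 transitions (3 symbol, 3 ε)
  ((sp)?p)* → 10 transitions (3 symbol, 7 ε)
  sr → 2 transitions (2 symbol, 0 ε)
  ((sq)*q)? | ((sp)?p)* | sr | p → 31 transitions (9 symbol, 22 ε)

31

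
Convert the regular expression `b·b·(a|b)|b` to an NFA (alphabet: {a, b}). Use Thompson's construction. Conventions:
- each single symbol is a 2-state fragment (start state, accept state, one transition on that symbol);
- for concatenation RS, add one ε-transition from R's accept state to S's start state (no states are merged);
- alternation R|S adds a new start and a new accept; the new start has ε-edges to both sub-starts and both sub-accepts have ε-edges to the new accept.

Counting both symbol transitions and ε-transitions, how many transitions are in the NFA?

Bottom-up over the parse tree:
Each of the 5 symbol leaves contributes 1 transition (1 symbol, 0 ε).
  a|b = 6 transitions (2 symbol, 4 ε)
  b·b·(a|b) = 10 transitions (4 symbol, 6 ε)
  b·b·(a|b)|b = 15 transitions (5 symbol, 10 ε)

15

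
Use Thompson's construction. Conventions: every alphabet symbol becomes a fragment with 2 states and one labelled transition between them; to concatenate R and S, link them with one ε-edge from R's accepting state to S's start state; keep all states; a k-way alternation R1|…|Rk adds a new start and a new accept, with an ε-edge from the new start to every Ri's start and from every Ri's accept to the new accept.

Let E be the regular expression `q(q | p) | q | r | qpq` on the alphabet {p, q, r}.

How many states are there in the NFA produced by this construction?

Recursing over subexpressions:
Each of the 8 symbol leaves contributes a 2-state fragment.
  q | p — 6 states
  q(q | p) — 8 states
  qpq — 6 states
  q(q | p) | q | r | qpq — 20 states

20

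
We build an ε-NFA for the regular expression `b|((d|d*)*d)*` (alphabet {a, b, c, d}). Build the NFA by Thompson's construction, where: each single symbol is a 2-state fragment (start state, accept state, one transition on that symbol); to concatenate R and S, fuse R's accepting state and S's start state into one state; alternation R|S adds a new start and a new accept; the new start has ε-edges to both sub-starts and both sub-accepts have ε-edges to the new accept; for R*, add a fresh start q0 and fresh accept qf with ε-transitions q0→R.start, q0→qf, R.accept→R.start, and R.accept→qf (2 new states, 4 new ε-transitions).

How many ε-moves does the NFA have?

20

Recursing over subexpressions:
Each of the 4 symbol leaves contributes 0 ε-transitions.
  d* — 4 ε-transitions
  d|d* — 8 ε-transitions
  (d|d*)* — 12 ε-transitions
  (d|d*)*d — 12 ε-transitions
  ((d|d*)*d)* — 16 ε-transitions
  b|((d|d*)*d)* — 20 ε-transitions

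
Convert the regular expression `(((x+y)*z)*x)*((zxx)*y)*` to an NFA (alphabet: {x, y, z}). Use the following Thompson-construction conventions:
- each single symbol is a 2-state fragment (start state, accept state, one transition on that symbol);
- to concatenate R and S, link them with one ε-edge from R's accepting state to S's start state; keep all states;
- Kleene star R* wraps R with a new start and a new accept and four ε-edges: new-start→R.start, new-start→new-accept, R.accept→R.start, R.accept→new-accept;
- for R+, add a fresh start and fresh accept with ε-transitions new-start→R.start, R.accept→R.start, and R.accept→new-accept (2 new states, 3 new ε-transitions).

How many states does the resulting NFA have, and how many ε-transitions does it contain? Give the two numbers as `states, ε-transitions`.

28, 30

Per subexpression:
Each of the 8 symbol leaves contributes 2 states and 0 ε-transitions.
  x+ → 4 states, 3 ε-transitions
  x+y → 6 states, 4 ε-transitions
  (x+y)* → 8 states, 8 ε-transitions
  (x+y)*z → 10 states, 9 ε-transitions
  ((x+y)*z)* → 12 states, 13 ε-transitions
  ((x+y)*z)*x → 14 states, 14 ε-transitions
  (((x+y)*z)*x)* → 16 states, 18 ε-transitions
  zxx → 6 states, 2 ε-transitions
  (zxx)* → 8 states, 6 ε-transitions
  (zxx)*y → 10 states, 7 ε-transitions
  ((zxx)*y)* → 12 states, 11 ε-transitions
  (((x+y)*z)*x)*((zxx)*y)* → 28 states, 30 ε-transitions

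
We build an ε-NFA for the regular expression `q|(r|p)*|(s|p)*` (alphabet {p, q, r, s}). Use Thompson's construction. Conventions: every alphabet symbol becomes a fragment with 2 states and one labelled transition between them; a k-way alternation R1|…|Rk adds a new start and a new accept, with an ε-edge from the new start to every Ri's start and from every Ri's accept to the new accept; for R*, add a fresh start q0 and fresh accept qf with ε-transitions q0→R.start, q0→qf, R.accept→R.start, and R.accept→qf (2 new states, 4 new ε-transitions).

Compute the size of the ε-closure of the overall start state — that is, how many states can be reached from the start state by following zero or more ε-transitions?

13

Let C(F) = |ε-closure(F.start)| within fragment F, and note whether F accepts ε. Symbol fragments have C = 1 and do not accept ε. Then:
  r|p → new start ε-reaches every alternative's start; none of them accept ε, so the new accept is not reached: |closure| = 1 + 1 + 1 = 3
  (r|p)* → |closure| = 1 (new start) + 3 (body) + 1 (new accept) = 5
  s|p → new start ε-reaches every alternative's start; none of them accept ε, so the new accept is not reached: |closure| = 1 + 1 + 1 = 3
  (s|p)* → new start has ε-edges to the inner start and to the new accept, so |closure| = 2 + 3 = 5
  q|(r|p)*|(s|p)* → new start ε-reaches every alternative's start; at least one alternative accepts ε, so the union's new accept is reached too: |closure| = 1 + 1 + 5 + 5 + 1 = 13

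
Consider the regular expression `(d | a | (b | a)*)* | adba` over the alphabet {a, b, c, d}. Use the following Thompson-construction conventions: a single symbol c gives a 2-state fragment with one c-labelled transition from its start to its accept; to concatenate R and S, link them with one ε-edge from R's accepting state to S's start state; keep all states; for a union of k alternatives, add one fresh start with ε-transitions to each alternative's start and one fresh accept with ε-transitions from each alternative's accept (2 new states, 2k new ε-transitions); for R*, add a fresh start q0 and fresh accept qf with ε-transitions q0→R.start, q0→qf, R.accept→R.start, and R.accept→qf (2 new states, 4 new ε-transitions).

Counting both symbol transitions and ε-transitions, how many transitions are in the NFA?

33

Building bottom-up:
Each of the 8 symbol leaves contributes 1 transition (1 symbol, 0 ε).
  b | a — 6 transitions (2 symbol, 4 ε)
  (b | a)* — 10 transitions (2 symbol, 8 ε)
  d | a | (b | a)* — 18 transitions (4 symbol, 14 ε)
  (d | a | (b | a)*)* — 22 transitions (4 symbol, 18 ε)
  adba — 7 transitions (4 symbol, 3 ε)
  (d | a | (b | a)*)* | adba — 33 transitions (8 symbol, 25 ε)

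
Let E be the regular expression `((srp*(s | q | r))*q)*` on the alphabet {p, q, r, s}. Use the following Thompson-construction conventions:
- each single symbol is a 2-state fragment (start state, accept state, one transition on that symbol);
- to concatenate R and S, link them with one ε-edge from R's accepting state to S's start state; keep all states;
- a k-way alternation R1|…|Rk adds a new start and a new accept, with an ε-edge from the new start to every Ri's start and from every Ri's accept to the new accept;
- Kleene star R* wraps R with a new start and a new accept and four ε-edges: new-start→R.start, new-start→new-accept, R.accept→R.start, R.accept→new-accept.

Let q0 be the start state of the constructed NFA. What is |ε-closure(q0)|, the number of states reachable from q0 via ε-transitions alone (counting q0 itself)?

Compute the ε-closure size of each fragment's start state recursively; a symbol fragment's start has no outgoing ε-edge, so its closure is just itself (size 1).
  p* — C = 1 (new start) + 1 (body) + 1 (new accept) = 3
  s | q | r — C = 1 + 1 + 1 + 1 = 4 (the new accept is not ε-reachable since no branch accepts ε)
  srp*(s | q | r) — same as the first factor's closure: C = 1
  (srp*(s | q | r))* — new start has ε-edges to the inner start and to the new accept, so C = 2 + 1 = 3
  (srp*(s | q | r))*q — C = 3 + 1 = 4 (closure spills across the concat boundary because the left factor accepts ε)
  ((srp*(s | q | r))*q)* — new start has ε-edges to the inner start and to the new accept, so C = 2 + 4 = 6

6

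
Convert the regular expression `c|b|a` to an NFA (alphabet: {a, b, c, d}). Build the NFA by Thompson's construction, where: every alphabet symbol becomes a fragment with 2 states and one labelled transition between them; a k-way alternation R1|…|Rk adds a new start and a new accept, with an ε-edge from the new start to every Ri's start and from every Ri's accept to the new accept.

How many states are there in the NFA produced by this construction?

By structural recursion:
Each of the 3 symbol leaves contributes a 2-state fragment.
  c|b|a → 8 states

8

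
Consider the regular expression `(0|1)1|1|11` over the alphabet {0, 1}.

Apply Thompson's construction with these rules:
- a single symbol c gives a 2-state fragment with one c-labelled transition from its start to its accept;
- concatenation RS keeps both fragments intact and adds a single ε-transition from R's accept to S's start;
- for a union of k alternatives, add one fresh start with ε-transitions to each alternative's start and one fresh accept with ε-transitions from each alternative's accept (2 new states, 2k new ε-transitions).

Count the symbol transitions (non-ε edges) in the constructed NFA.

By structural recursion:
Each of the 6 symbol leaves contributes exactly 1 symbol transition.
  0|1 : 2 symbol transitions
  (0|1)1 : 3 symbol transitions
  11 : 2 symbol transitions
  (0|1)1|1|11 : 6 symbol transitions

6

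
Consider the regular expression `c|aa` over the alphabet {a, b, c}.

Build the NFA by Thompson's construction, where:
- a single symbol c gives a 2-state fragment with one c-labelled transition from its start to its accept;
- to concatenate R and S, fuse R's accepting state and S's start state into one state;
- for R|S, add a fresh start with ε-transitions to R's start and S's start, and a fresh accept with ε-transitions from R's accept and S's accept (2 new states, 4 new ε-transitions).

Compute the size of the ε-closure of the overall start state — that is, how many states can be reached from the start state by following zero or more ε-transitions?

Let C(F) = |ε-closure(F.start)| within fragment F, and note whether F accepts ε. Symbol fragments have C = 1 and do not accept ε. Then:
  aa → same as the first factor's closure: |ε-closure| = 1
  c|aa → |ε-closure| = 1 + 1 + 1 = 3 (the new accept is not ε-reachable since no branch accepts ε)

3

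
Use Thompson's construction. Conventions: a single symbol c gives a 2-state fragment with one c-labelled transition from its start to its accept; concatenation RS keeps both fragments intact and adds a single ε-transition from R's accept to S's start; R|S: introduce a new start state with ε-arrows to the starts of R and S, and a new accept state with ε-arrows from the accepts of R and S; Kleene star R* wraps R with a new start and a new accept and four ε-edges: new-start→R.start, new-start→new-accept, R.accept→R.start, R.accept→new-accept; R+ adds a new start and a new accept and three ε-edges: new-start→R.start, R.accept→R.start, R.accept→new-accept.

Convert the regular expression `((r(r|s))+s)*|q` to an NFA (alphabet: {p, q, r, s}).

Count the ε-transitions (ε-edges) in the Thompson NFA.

Recursing over subexpressions:
Each of the 5 symbol leaves contributes 0 ε-transitions.
  r|s — 4 ε-transitions
  r(r|s) — 5 ε-transitions
  (r(r|s))+ — 8 ε-transitions
  (r(r|s))+s — 9 ε-transitions
  ((r(r|s))+s)* — 13 ε-transitions
  ((r(r|s))+s)*|q — 17 ε-transitions

17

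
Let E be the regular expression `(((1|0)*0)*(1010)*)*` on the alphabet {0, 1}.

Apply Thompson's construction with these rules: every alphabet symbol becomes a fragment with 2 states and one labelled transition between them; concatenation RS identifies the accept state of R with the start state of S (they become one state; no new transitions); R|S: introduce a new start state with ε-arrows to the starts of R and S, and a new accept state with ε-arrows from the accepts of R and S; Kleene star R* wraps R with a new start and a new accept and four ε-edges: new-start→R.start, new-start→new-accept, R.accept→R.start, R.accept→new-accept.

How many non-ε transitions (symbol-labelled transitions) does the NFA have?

7

Building bottom-up:
Each of the 7 symbol leaves contributes exactly 1 symbol transition.
  1|0 → 2 symbol transitions
  (1|0)* → 2 symbol transitions
  (1|0)*0 → 3 symbol transitions
  ((1|0)*0)* → 3 symbol transitions
  1010 → 4 symbol transitions
  (1010)* → 4 symbol transitions
  ((1|0)*0)*(1010)* → 7 symbol transitions
  (((1|0)*0)*(1010)*)* → 7 symbol transitions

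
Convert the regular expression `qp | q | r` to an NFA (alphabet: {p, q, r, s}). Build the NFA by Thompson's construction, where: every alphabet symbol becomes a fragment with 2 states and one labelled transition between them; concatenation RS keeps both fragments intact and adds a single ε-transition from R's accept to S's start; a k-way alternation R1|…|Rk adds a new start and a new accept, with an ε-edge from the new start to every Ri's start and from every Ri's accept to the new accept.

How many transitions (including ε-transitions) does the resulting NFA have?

Recursing over subexpressions:
Each of the 4 symbol leaves contributes 1 transition (1 symbol, 0 ε).
  qp — 3 transitions (2 symbol, 1 ε)
  qp | q | r — 11 transitions (4 symbol, 7 ε)

11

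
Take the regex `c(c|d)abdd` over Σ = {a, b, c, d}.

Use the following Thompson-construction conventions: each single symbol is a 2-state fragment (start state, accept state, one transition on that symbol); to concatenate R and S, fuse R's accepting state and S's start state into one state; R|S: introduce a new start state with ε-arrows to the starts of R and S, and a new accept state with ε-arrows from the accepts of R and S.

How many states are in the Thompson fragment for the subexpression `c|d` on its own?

6

Fragment for `c|d`:
Each of the 2 symbol leaves contributes a 2-state fragment.
  c|d = 6 states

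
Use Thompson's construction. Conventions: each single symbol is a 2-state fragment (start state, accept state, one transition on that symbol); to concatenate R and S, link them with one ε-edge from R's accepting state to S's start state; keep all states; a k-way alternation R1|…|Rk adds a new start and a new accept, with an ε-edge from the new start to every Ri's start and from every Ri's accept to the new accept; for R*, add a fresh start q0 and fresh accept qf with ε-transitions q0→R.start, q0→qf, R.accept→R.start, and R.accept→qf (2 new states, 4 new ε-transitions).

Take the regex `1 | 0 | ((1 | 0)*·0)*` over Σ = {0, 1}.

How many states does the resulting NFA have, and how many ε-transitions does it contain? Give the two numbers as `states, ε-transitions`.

18, 19

By structural recursion:
Each of the 5 symbol leaves contributes 2 states and 0 ε-transitions.
  1 | 0 : 6 states, 4 ε-transitions
  (1 | 0)* : 8 states, 8 ε-transitions
  (1 | 0)*·0 : 10 states, 9 ε-transitions
  ((1 | 0)*·0)* : 12 states, 13 ε-transitions
  1 | 0 | ((1 | 0)*·0)* : 18 states, 19 ε-transitions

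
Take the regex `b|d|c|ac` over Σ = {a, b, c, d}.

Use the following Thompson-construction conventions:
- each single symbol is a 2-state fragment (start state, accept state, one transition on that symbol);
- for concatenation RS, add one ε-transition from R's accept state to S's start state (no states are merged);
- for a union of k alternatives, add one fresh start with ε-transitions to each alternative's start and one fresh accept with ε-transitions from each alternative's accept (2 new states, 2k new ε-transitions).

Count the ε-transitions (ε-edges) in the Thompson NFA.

Recursing over subexpressions:
Each of the 5 symbol leaves contributes 0 ε-transitions.
  ac → 1 ε-transition
  b|d|c|ac → 9 ε-transitions

9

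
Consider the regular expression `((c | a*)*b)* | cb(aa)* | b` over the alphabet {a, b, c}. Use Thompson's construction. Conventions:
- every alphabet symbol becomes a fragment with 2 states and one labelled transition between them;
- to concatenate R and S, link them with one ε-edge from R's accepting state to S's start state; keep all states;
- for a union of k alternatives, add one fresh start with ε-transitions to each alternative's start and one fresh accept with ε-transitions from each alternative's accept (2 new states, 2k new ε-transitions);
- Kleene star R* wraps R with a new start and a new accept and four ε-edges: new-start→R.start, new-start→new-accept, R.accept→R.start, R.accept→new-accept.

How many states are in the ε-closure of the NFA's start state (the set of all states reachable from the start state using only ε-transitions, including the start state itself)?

15

Compute the ε-closure size of each fragment's start state recursively; a symbol fragment's start has no outgoing ε-edge, so its closure is just itself (size 1).
  a* → the star's fresh start ε-reaches both the body's start and the fresh accept: C = 2 + 1 = 3
  c | a* → C = 1 (new start) + (1 + 3) + 1 (new accept, since some branch ε-reaches its own accept) = 6
  (c | a*)* → new start has ε-edges to the inner start and to the new accept, so C = 2 + 6 = 8
  (c | a*)*b → C = 8 + 1 = 9 (closure spills across the concat boundary because the left factor accepts ε)
  ((c | a*)*b)* → the star's fresh start ε-reaches both the body's start and the fresh accept: C = 2 + 9 = 11
  aa → same as the first factor's closure: C = 1
  (aa)* → C = 1 (new start) + 1 (body) + 1 (new accept) = 3
  cb(aa)* → same as the first factor's closure: C = 1
  ((c | a*)*b)* | cb(aa)* | b → new start ε-reaches every alternative's start; at least one alternative accepts ε, so the union's new accept is reached too: C = 1 + 11 + 1 + 1 + 1 = 15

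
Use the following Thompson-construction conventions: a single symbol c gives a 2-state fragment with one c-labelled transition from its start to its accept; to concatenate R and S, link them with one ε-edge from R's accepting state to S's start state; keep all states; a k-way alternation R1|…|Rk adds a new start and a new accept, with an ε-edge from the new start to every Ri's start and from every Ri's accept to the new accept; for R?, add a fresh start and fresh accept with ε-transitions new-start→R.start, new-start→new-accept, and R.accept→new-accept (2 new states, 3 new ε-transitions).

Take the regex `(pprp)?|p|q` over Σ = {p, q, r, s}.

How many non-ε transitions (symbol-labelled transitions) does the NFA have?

Recursing over subexpressions:
Each of the 6 symbol leaves contributes exactly 1 symbol transition.
  pprp : 4 symbol transitions
  (pprp)? : 4 symbol transitions
  (pprp)?|p|q : 6 symbol transitions

6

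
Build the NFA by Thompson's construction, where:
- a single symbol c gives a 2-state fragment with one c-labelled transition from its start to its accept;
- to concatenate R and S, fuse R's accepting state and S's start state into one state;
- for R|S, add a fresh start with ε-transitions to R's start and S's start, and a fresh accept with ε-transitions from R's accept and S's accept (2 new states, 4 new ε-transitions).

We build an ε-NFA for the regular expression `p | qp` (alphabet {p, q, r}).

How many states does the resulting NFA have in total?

7

Recursing over subexpressions:
Each of the 3 symbol leaves contributes a 2-state fragment.
  qp → 3 states
  p | qp → 7 states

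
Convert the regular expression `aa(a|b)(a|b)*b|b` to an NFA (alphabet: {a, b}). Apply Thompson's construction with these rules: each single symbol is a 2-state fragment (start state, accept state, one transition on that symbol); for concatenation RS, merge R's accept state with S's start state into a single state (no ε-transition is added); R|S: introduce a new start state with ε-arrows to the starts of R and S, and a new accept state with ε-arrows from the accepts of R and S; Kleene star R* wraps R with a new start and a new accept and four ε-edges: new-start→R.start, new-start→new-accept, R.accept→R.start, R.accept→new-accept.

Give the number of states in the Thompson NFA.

Building bottom-up:
Each of the 8 symbol leaves contributes a 2-state fragment.
  a|b = 6 states
  a|b = 6 states
  (a|b)* = 8 states
  aa(a|b)(a|b)*b = 16 states
  aa(a|b)(a|b)*b|b = 20 states

20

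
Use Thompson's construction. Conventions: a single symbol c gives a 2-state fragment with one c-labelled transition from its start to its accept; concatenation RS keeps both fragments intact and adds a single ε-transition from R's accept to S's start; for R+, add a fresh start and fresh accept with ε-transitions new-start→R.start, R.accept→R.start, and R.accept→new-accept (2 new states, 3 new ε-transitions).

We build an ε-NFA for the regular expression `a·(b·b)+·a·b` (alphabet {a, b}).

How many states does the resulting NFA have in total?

Building bottom-up:
Each of the 5 symbol leaves contributes a 2-state fragment.
  b·b → 4 states
  (b·b)+ → 6 states
  a·(b·b)+·a·b → 12 states

12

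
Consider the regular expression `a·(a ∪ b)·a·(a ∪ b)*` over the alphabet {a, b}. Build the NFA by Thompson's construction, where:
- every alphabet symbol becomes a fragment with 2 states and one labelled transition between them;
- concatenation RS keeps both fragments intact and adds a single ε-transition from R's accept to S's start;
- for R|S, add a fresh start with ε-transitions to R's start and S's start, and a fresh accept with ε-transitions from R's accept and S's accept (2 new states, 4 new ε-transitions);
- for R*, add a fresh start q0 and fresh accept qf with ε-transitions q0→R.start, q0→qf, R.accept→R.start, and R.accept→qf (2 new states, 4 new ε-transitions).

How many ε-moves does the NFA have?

Building bottom-up:
Each of the 6 symbol leaves contributes 0 ε-transitions.
  a ∪ b — 4 ε-transitions
  a ∪ b — 4 ε-transitions
  (a ∪ b)* — 8 ε-transitions
  a·(a ∪ b)·a·(a ∪ b)* — 15 ε-transitions

15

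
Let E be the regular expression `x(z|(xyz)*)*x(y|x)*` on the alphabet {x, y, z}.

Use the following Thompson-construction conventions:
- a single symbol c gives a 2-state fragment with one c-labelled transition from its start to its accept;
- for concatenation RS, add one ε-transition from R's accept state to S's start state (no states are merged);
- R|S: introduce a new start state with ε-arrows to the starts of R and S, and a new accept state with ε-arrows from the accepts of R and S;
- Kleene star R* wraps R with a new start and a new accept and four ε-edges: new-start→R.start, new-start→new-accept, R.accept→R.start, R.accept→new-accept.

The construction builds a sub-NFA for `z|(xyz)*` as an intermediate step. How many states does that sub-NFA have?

12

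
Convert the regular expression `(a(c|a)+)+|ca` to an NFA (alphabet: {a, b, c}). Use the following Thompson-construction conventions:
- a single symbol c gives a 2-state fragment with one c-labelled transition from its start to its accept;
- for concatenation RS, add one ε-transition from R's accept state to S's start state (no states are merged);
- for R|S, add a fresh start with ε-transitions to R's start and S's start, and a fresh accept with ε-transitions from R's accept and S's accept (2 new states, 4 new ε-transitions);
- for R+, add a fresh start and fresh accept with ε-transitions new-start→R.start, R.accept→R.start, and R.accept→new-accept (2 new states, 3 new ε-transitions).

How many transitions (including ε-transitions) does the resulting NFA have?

Per subexpression:
Each of the 5 symbol leaves contributes 1 transition (1 symbol, 0 ε).
  c|a : 6 transitions (2 symbol, 4 ε)
  (c|a)+ : 9 transitions (2 symbol, 7 ε)
  a(c|a)+ : 11 transitions (3 symbol, 8 ε)
  (a(c|a)+)+ : 14 transitions (3 symbol, 11 ε)
  ca : 3 transitions (2 symbol, 1 ε)
  (a(c|a)+)+|ca : 21 transitions (5 symbol, 16 ε)

21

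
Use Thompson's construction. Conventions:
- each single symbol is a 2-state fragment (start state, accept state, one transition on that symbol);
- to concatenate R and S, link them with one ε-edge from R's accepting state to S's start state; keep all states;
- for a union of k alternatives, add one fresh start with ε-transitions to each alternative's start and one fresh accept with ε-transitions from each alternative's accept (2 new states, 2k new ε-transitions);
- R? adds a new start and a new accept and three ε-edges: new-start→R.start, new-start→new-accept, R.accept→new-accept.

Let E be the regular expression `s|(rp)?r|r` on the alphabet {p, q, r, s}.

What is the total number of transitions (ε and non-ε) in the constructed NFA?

16

By structural recursion:
Each of the 5 symbol leaves contributes 1 transition (1 symbol, 0 ε).
  rp : 3 transitions (2 symbol, 1 ε)
  (rp)? : 6 transitions (2 symbol, 4 ε)
  (rp)?r : 8 transitions (3 symbol, 5 ε)
  s|(rp)?r|r : 16 transitions (5 symbol, 11 ε)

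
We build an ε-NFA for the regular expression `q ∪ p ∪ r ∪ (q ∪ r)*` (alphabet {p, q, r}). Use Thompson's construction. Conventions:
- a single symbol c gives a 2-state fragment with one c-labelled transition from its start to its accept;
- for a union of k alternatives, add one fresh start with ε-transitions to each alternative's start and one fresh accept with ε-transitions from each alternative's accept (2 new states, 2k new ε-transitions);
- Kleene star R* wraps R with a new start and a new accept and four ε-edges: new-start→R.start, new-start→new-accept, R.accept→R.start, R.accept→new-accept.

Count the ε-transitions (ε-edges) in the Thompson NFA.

Bottom-up over the parse tree:
Each of the 5 symbol leaves contributes 0 ε-transitions.
  q ∪ r = 4 ε-transitions
  (q ∪ r)* = 8 ε-transitions
  q ∪ p ∪ r ∪ (q ∪ r)* = 16 ε-transitions

16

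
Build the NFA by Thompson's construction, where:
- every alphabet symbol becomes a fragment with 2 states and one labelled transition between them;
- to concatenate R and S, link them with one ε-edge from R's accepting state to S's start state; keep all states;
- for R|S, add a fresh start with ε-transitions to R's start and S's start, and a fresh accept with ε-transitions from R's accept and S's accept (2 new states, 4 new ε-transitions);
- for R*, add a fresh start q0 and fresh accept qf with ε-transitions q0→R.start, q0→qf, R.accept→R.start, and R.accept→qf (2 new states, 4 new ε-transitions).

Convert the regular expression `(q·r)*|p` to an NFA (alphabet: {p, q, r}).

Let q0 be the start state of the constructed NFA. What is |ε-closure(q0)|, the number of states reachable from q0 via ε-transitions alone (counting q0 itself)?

Work bottom-up. For each fragment F, track |ε-closure(F.start)| and whether F's accept lies in that closure (i.e. whether F accepts ε). A single-symbol fragment has closure size 1 and does not accept ε.
  q·r — same as the first factor's closure: C = 1
  (q·r)* — the star's fresh start ε-reaches both the body's start and the fresh accept: C = 2 + 1 = 3
  (q·r)*|p — C = 1 (new start) + (3 + 1) + 1 (new accept, since some branch ε-reaches its own accept) = 6

6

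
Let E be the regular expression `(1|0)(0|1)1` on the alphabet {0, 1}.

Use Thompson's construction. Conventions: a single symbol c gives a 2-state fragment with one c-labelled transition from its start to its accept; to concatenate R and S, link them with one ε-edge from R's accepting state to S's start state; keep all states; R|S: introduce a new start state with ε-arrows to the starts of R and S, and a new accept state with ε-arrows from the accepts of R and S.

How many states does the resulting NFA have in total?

14

Recursing over subexpressions:
Each of the 5 symbol leaves contributes a 2-state fragment.
  1|0 : 6 states
  0|1 : 6 states
  (1|0)(0|1)1 : 14 states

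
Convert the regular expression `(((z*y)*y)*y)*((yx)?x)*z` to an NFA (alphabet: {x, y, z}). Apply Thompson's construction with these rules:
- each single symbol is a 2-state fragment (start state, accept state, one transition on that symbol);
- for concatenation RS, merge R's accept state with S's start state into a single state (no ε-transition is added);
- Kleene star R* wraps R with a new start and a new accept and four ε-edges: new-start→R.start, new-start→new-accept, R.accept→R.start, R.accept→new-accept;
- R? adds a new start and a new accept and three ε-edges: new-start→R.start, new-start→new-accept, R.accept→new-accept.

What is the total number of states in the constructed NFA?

21

Recursing over subexpressions:
Each of the 8 symbol leaves contributes a 2-state fragment.
  z* = 4 states
  z*y = 5 states
  (z*y)* = 7 states
  (z*y)*y = 8 states
  ((z*y)*y)* = 10 states
  ((z*y)*y)*y = 11 states
  (((z*y)*y)*y)* = 13 states
  yx = 3 states
  (yx)? = 5 states
  (yx)?x = 6 states
  ((yx)?x)* = 8 states
  (((z*y)*y)*y)*((yx)?x)*z = 21 states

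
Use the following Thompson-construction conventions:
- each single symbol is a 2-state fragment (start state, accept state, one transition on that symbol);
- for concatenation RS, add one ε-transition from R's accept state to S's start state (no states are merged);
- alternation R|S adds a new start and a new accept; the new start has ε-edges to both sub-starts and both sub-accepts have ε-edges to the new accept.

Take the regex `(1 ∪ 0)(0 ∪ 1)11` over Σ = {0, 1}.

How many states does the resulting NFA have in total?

16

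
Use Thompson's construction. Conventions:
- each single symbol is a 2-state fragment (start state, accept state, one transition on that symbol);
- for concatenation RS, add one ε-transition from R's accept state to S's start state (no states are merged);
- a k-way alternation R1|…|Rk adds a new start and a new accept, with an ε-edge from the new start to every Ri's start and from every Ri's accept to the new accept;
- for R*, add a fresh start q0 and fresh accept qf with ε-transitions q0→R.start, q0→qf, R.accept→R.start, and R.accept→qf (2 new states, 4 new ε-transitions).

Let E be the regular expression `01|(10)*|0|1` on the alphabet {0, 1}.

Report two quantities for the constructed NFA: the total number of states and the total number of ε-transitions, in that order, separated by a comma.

16, 14

Recursing over subexpressions:
Each of the 6 symbol leaves contributes 2 states and 0 ε-transitions.
  01 : 4 states, 1 ε-transition
  10 : 4 states, 1 ε-transition
  (10)* : 6 states, 5 ε-transitions
  01|(10)*|0|1 : 16 states, 14 ε-transitions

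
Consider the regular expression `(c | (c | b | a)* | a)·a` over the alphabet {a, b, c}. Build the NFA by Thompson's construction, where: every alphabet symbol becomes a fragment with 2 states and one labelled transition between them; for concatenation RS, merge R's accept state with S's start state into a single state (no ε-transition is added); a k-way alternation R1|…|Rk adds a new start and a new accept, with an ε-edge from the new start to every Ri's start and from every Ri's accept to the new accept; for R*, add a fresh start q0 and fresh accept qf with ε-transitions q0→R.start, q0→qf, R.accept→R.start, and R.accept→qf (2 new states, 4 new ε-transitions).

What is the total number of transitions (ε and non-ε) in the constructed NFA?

Bottom-up over the parse tree:
Each of the 6 symbol leaves contributes 1 transition (1 symbol, 0 ε).
  c | b | a — 9 transitions (3 symbol, 6 ε)
  (c | b | a)* — 13 transitions (3 symbol, 10 ε)
  c | (c | b | a)* | a — 21 transitions (5 symbol, 16 ε)
  (c | (c | b | a)* | a)·a — 22 transitions (6 symbol, 16 ε)

22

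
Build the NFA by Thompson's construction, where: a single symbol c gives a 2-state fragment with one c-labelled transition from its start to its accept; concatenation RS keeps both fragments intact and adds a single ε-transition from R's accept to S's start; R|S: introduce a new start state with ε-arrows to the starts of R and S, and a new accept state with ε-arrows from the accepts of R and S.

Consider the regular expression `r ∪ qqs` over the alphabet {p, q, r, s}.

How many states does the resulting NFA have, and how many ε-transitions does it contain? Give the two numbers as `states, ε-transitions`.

By structural recursion:
Each of the 4 symbol leaves contributes 2 states and 0 ε-transitions.
  qqs = 6 states, 2 ε-transitions
  r ∪ qqs = 10 states, 6 ε-transitions

10, 6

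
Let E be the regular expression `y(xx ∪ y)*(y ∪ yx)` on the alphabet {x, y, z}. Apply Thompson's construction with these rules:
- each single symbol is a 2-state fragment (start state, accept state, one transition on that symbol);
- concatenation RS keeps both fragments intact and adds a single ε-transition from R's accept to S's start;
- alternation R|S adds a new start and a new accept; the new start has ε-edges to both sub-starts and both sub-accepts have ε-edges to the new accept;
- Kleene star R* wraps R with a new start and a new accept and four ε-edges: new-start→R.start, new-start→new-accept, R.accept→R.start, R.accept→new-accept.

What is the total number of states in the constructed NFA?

Bottom-up over the parse tree:
Each of the 7 symbol leaves contributes a 2-state fragment.
  xx = 4 states
  xx ∪ y = 8 states
  (xx ∪ y)* = 10 states
  yx = 4 states
  y ∪ yx = 8 states
  y(xx ∪ y)*(y ∪ yx) = 20 states

20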